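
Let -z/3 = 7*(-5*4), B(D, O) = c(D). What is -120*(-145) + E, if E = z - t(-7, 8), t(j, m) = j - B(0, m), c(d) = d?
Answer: 17827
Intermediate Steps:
B(D, O) = D
t(j, m) = j (t(j, m) = j - 1*0 = j + 0 = j)
z = 420 (z = -21*(-5*4) = -21*(-20) = -3*(-140) = 420)
E = 427 (E = 420 - 1*(-7) = 420 + 7 = 427)
-120*(-145) + E = -120*(-145) + 427 = 17400 + 427 = 17827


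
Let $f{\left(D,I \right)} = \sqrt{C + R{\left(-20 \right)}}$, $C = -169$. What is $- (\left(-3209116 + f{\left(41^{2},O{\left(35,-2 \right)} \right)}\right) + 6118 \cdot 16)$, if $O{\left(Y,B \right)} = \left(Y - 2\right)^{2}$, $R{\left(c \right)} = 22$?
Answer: $3111228 - 7 i \sqrt{3} \approx 3.1112 \cdot 10^{6} - 12.124 i$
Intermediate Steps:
$O{\left(Y,B \right)} = \left(-2 + Y\right)^{2}$
$f{\left(D,I \right)} = 7 i \sqrt{3}$ ($f{\left(D,I \right)} = \sqrt{-169 + 22} = \sqrt{-147} = 7 i \sqrt{3}$)
$- (\left(-3209116 + f{\left(41^{2},O{\left(35,-2 \right)} \right)}\right) + 6118 \cdot 16) = - (\left(-3209116 + 7 i \sqrt{3}\right) + 6118 \cdot 16) = - (\left(-3209116 + 7 i \sqrt{3}\right) + 97888) = - (-3111228 + 7 i \sqrt{3}) = 3111228 - 7 i \sqrt{3}$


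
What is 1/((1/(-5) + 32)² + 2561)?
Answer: 25/89306 ≈ 0.00027994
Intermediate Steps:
1/((1/(-5) + 32)² + 2561) = 1/((-⅕ + 32)² + 2561) = 1/((159/5)² + 2561) = 1/(25281/25 + 2561) = 1/(89306/25) = 25/89306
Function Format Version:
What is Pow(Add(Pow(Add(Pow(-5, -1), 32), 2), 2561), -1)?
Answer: Rational(25, 89306) ≈ 0.00027994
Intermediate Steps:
Pow(Add(Pow(Add(Pow(-5, -1), 32), 2), 2561), -1) = Pow(Add(Pow(Add(Rational(-1, 5), 32), 2), 2561), -1) = Pow(Add(Pow(Rational(159, 5), 2), 2561), -1) = Pow(Add(Rational(25281, 25), 2561), -1) = Pow(Rational(89306, 25), -1) = Rational(25, 89306)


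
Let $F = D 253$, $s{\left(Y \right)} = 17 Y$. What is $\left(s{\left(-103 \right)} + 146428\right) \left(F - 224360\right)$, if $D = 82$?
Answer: $-29458262678$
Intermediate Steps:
$F = 20746$ ($F = 82 \cdot 253 = 20746$)
$\left(s{\left(-103 \right)} + 146428\right) \left(F - 224360\right) = \left(17 \left(-103\right) + 146428\right) \left(20746 - 224360\right) = \left(-1751 + 146428\right) \left(-203614\right) = 144677 \left(-203614\right) = -29458262678$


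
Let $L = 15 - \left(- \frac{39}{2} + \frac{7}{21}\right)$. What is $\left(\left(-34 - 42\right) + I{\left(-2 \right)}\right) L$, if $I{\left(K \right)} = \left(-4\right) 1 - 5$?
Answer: $- \frac{17425}{6} \approx -2904.2$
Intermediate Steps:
$L = \frac{205}{6}$ ($L = 15 - \left(\left(-39\right) \frac{1}{2} + 7 \cdot \frac{1}{21}\right) = 15 - \left(- \frac{39}{2} + \frac{1}{3}\right) = 15 - - \frac{115}{6} = 15 + \frac{115}{6} = \frac{205}{6} \approx 34.167$)
$I{\left(K \right)} = -9$ ($I{\left(K \right)} = -4 - 5 = -9$)
$\left(\left(-34 - 42\right) + I{\left(-2 \right)}\right) L = \left(\left(-34 - 42\right) - 9\right) \frac{205}{6} = \left(-76 - 9\right) \frac{205}{6} = \left(-85\right) \frac{205}{6} = - \frac{17425}{6}$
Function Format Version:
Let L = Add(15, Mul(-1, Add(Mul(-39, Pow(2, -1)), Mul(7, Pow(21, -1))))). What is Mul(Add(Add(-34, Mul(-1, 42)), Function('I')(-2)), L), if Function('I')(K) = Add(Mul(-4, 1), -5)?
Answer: Rational(-17425, 6) ≈ -2904.2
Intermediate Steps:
L = Rational(205, 6) (L = Add(15, Mul(-1, Add(Mul(-39, Rational(1, 2)), Mul(7, Rational(1, 21))))) = Add(15, Mul(-1, Add(Rational(-39, 2), Rational(1, 3)))) = Add(15, Mul(-1, Rational(-115, 6))) = Add(15, Rational(115, 6)) = Rational(205, 6) ≈ 34.167)
Function('I')(K) = -9 (Function('I')(K) = Add(-4, -5) = -9)
Mul(Add(Add(-34, Mul(-1, 42)), Function('I')(-2)), L) = Mul(Add(Add(-34, Mul(-1, 42)), -9), Rational(205, 6)) = Mul(Add(Add(-34, -42), -9), Rational(205, 6)) = Mul(Add(-76, -9), Rational(205, 6)) = Mul(-85, Rational(205, 6)) = Rational(-17425, 6)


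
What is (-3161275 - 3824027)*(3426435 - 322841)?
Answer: -21679541375388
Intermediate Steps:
(-3161275 - 3824027)*(3426435 - 322841) = -6985302*3103594 = -21679541375388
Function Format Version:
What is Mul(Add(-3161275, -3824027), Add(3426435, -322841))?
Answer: -21679541375388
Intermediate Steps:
Mul(Add(-3161275, -3824027), Add(3426435, -322841)) = Mul(-6985302, 3103594) = -21679541375388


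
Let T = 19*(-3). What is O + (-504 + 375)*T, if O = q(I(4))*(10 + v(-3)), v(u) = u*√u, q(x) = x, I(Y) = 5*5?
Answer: 7603 - 75*I*√3 ≈ 7603.0 - 129.9*I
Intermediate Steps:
I(Y) = 25
v(u) = u^(3/2)
T = -57
O = 250 - 75*I*√3 (O = 25*(10 + (-3)^(3/2)) = 25*(10 - 3*I*√3) = 250 - 75*I*√3 ≈ 250.0 - 129.9*I)
O + (-504 + 375)*T = (250 - 75*I*√3) + (-504 + 375)*(-57) = (250 - 75*I*√3) - 129*(-57) = (250 - 75*I*√3) + 7353 = 7603 - 75*I*√3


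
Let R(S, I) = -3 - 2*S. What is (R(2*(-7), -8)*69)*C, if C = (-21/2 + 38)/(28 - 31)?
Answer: -31625/2 ≈ -15813.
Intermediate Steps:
C = -55/6 (C = (-21*½ + 38)/(-3) = (-21/2 + 38)*(-⅓) = (55/2)*(-⅓) = -55/6 ≈ -9.1667)
(R(2*(-7), -8)*69)*C = ((-3 - 4*(-7))*69)*(-55/6) = ((-3 - 2*(-14))*69)*(-55/6) = ((-3 + 28)*69)*(-55/6) = (25*69)*(-55/6) = 1725*(-55/6) = -31625/2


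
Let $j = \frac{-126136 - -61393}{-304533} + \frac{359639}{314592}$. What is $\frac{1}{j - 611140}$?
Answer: $- \frac{10644849504}{6505478893699733} \approx -1.6363 \cdot 10^{-6}$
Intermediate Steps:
$j = \frac{14432174827}{10644849504}$ ($j = \left(-126136 + 61393\right) \left(- \frac{1}{304533}\right) + 359639 \cdot \frac{1}{314592} = \left(-64743\right) \left(- \frac{1}{304533}\right) + \frac{359639}{314592} = \frac{21581}{101511} + \frac{359639}{314592} = \frac{14432174827}{10644849504} \approx 1.3558$)
$\frac{1}{j - 611140} = \frac{1}{\frac{14432174827}{10644849504} - 611140} = \frac{1}{- \frac{6505478893699733}{10644849504}} = - \frac{10644849504}{6505478893699733}$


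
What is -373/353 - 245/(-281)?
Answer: -18328/99193 ≈ -0.18477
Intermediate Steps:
-373/353 - 245/(-281) = -373*1/353 - 245*(-1/281) = -373/353 + 245/281 = -18328/99193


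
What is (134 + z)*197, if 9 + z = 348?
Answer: 93181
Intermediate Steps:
z = 339 (z = -9 + 348 = 339)
(134 + z)*197 = (134 + 339)*197 = 473*197 = 93181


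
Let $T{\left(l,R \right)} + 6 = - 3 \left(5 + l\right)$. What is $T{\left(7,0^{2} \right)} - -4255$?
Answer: $4213$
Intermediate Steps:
$T{\left(l,R \right)} = -21 - 3 l$ ($T{\left(l,R \right)} = -6 - 3 \left(5 + l\right) = -6 - \left(15 + 3 l\right) = -21 - 3 l$)
$T{\left(7,0^{2} \right)} - -4255 = \left(-21 - 21\right) - -4255 = \left(-21 - 21\right) + 4255 = -42 + 4255 = 4213$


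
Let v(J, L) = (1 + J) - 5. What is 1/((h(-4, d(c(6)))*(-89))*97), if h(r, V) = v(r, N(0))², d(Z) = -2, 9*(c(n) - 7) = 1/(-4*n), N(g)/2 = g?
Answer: -1/552512 ≈ -1.8099e-6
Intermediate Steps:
N(g) = 2*g
c(n) = 7 - 1/(36*n) (c(n) = 7 + 1/(9*((-4*n))) = 7 + (-1/(4*n))/9 = 7 - 1/(36*n))
v(J, L) = -4 + J
h(r, V) = (-4 + r)²
1/((h(-4, d(c(6)))*(-89))*97) = 1/(((-4 - 4)²*(-89))*97) = 1/(((-8)²*(-89))*97) = 1/((64*(-89))*97) = 1/(-5696*97) = 1/(-552512) = -1/552512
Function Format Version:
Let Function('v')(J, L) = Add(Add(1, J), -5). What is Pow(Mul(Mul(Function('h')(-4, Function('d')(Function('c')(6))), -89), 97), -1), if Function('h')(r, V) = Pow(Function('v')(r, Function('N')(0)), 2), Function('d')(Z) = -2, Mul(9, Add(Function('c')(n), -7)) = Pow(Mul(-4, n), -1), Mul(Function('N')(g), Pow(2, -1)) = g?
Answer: Rational(-1, 552512) ≈ -1.8099e-6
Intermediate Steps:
Function('N')(g) = Mul(2, g)
Function('c')(n) = Add(7, Mul(Rational(-1, 36), Pow(n, -1))) (Function('c')(n) = Add(7, Mul(Rational(1, 9), Pow(Mul(-4, n), -1))) = Add(7, Mul(Rational(1, 9), Mul(Rational(-1, 4), Pow(n, -1)))) = Add(7, Mul(Rational(-1, 36), Pow(n, -1))))
Function('v')(J, L) = Add(-4, J)
Function('h')(r, V) = Pow(Add(-4, r), 2)
Pow(Mul(Mul(Function('h')(-4, Function('d')(Function('c')(6))), -89), 97), -1) = Pow(Mul(Mul(Pow(Add(-4, -4), 2), -89), 97), -1) = Pow(Mul(Mul(Pow(-8, 2), -89), 97), -1) = Pow(Mul(Mul(64, -89), 97), -1) = Pow(Mul(-5696, 97), -1) = Pow(-552512, -1) = Rational(-1, 552512)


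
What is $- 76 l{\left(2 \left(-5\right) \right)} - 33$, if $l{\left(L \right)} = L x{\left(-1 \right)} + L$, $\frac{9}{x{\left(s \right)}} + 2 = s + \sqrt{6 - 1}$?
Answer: $-4403 - 1710 \sqrt{5} \approx -8226.7$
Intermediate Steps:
$x{\left(s \right)} = \frac{9}{-2 + s + \sqrt{5}}$ ($x{\left(s \right)} = \frac{9}{-2 + \left(s + \sqrt{6 - 1}\right)} = \frac{9}{-2 + \left(s + \sqrt{5}\right)} = \frac{9}{-2 + s + \sqrt{5}}$)
$l{\left(L \right)} = L + \frac{9 L}{-3 + \sqrt{5}}$ ($l{\left(L \right)} = L \frac{9}{-2 - 1 + \sqrt{5}} + L = L \frac{9}{-3 + \sqrt{5}} + L = \frac{9 L}{-3 + \sqrt{5}} + L = L + \frac{9 L}{-3 + \sqrt{5}}$)
$- 76 l{\left(2 \left(-5\right) \right)} - 33 = - 76 \left(- \frac{23 \cdot 2 \left(-5\right)}{4} - \frac{9 \cdot 2 \left(-5\right) \sqrt{5}}{4}\right) - 33 = - 76 \left(\left(- \frac{23}{4}\right) \left(-10\right) - - \frac{45 \sqrt{5}}{2}\right) - 33 = - 76 \left(\frac{115}{2} + \frac{45 \sqrt{5}}{2}\right) - 33 = \left(-4370 - 1710 \sqrt{5}\right) - 33 = -4403 - 1710 \sqrt{5}$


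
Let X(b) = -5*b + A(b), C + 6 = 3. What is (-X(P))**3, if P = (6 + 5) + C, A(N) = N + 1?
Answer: 29791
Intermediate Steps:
C = -3 (C = -6 + 3 = -3)
A(N) = 1 + N
P = 8 (P = (6 + 5) - 3 = 11 - 3 = 8)
X(b) = 1 - 4*b (X(b) = -5*b + (1 + b) = 1 - 4*b)
(-X(P))**3 = (-(1 - 4*8))**3 = (-(1 - 32))**3 = (-1*(-31))**3 = 31**3 = 29791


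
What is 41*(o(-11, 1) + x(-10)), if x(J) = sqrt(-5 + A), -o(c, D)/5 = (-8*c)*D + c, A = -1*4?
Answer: -15785 + 123*I ≈ -15785.0 + 123.0*I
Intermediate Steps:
A = -4
o(c, D) = -5*c + 40*D*c (o(c, D) = -5*((-8*c)*D + c) = -5*(-8*D*c + c) = -5*(c - 8*D*c) = -5*c + 40*D*c)
x(J) = 3*I (x(J) = sqrt(-5 - 4) = sqrt(-9) = 3*I)
41*(o(-11, 1) + x(-10)) = 41*(5*(-11)*(-1 + 8*1) + 3*I) = 41*(5*(-11)*(-1 + 8) + 3*I) = 41*(5*(-11)*7 + 3*I) = 41*(-385 + 3*I) = -15785 + 123*I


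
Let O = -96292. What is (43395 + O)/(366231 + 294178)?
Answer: -52897/660409 ≈ -0.080097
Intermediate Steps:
(43395 + O)/(366231 + 294178) = (43395 - 96292)/(366231 + 294178) = -52897/660409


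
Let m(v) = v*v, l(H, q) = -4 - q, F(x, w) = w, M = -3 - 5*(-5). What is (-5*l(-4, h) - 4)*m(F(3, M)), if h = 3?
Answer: 15004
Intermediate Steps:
M = 22 (M = -3 + 25 = 22)
m(v) = v²
(-5*l(-4, h) - 4)*m(F(3, M)) = (-5*(-4 - 1*3) - 4)*22² = (-5*(-4 - 3) - 4)*484 = (-5*(-7) - 4)*484 = (35 - 4)*484 = 31*484 = 15004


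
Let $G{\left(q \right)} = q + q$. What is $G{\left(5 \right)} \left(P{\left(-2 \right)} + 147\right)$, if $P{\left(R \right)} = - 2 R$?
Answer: $1510$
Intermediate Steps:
$G{\left(q \right)} = 2 q$
$G{\left(5 \right)} \left(P{\left(-2 \right)} + 147\right) = 2 \cdot 5 \left(\left(-2\right) \left(-2\right) + 147\right) = 10 \left(4 + 147\right) = 10 \cdot 151 = 1510$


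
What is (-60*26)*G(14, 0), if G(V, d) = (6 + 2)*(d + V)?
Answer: -174720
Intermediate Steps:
G(V, d) = 8*V + 8*d (G(V, d) = 8*(V + d) = 8*V + 8*d)
(-60*26)*G(14, 0) = (-60*26)*(8*14 + 8*0) = -1560*(112 + 0) = -1560*112 = -174720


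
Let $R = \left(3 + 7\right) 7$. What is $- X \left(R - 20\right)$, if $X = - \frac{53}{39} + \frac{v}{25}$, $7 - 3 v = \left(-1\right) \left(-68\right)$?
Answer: $\frac{1412}{13} \approx 108.62$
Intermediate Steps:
$R = 70$ ($R = 10 \cdot 7 = 70$)
$v = - \frac{61}{3}$ ($v = \frac{7}{3} - \frac{\left(-1\right) \left(-68\right)}{3} = \frac{7}{3} - \frac{68}{3} = - \frac{61}{3} \approx -20.333$)
$X = - \frac{706}{325}$ ($X = - \frac{53}{39} - \frac{61}{3 \cdot 25} = \left(-53\right) \frac{1}{39} - \frac{61}{75} = - \frac{53}{39} - \frac{61}{75} = - \frac{706}{325} \approx -2.1723$)
$- X \left(R - 20\right) = - \frac{\left(-706\right) \left(70 - 20\right)}{325} = - \frac{\left(-706\right) 50}{325} = \left(-1\right) \left(- \frac{1412}{13}\right) = \frac{1412}{13}$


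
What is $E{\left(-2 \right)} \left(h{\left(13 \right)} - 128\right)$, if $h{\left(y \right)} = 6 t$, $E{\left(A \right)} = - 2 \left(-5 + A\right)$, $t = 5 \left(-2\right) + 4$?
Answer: $-2296$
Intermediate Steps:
$t = -6$ ($t = -10 + 4 = -6$)
$E{\left(A \right)} = 10 - 2 A$
$h{\left(y \right)} = -36$ ($h{\left(y \right)} = 6 \left(-6\right) = -36$)
$E{\left(-2 \right)} \left(h{\left(13 \right)} - 128\right) = \left(10 - -4\right) \left(-36 - 128\right) = \left(10 + 4\right) \left(-164\right) = 14 \left(-164\right) = -2296$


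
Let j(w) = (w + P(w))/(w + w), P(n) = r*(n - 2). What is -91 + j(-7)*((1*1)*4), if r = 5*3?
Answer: -353/7 ≈ -50.429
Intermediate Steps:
r = 15
P(n) = -30 + 15*n (P(n) = 15*(n - 2) = 15*(-2 + n) = -30 + 15*n)
j(w) = (-30 + 16*w)/(2*w) (j(w) = (w + (-30 + 15*w))/(w + w) = (-30 + 16*w)/((2*w)) = (-30 + 16*w)*(1/(2*w)) = (-30 + 16*w)/(2*w))
-91 + j(-7)*((1*1)*4) = -91 + (8 - 15/(-7))*((1*1)*4) = -91 + (8 - 15*(-⅐))*(1*4) = -91 + (8 + 15/7)*4 = -91 + (71/7)*4 = -91 + 284/7 = -353/7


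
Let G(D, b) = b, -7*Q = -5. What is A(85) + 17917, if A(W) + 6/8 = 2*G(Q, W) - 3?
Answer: 72333/4 ≈ 18083.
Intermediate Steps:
Q = 5/7 (Q = -⅐*(-5) = 5/7 ≈ 0.71429)
A(W) = -15/4 + 2*W (A(W) = -¾ + (2*W - 3) = -¾ + (-3 + 2*W) = -15/4 + 2*W)
A(85) + 17917 = (-15/4 + 2*85) + 17917 = (-15/4 + 170) + 17917 = 665/4 + 17917 = 72333/4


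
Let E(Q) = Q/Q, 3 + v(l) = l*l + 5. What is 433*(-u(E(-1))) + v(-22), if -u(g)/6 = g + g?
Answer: 5682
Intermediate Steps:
v(l) = 2 + l² (v(l) = -3 + (l*l + 5) = -3 + (l² + 5) = -3 + (5 + l²) = 2 + l²)
E(Q) = 1
u(g) = -12*g (u(g) = -6*(g + g) = -12*g)
433*(-u(E(-1))) + v(-22) = 433*(-(-12)) + (2 + (-22)²) = 433*(-1*(-12)) + (2 + 484) = 433*12 + 486 = 5196 + 486 = 5682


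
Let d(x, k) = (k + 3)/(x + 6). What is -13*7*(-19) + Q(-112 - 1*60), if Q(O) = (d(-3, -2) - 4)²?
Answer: 15682/9 ≈ 1742.4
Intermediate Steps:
d(x, k) = (3 + k)/(6 + x)
Q(O) = 121/9 (Q(O) = ((3 - 2)/(6 - 3) - 4)² = (1/3 - 4)² = ((⅓)*1 - 4)² = (⅓ - 4)² = (-11/3)² = 121/9)
-13*7*(-19) + Q(-112 - 1*60) = -13*7*(-19) + 121/9 = -91*(-19) + 121/9 = 1729 + 121/9 = 15682/9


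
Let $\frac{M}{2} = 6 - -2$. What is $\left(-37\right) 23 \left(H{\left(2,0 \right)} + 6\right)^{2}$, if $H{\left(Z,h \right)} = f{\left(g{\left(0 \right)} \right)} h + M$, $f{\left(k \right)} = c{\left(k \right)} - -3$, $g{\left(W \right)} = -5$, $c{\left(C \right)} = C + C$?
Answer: $-411884$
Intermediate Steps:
$c{\left(C \right)} = 2 C$
$f{\left(k \right)} = 3 + 2 k$ ($f{\left(k \right)} = 2 k - -3 = 2 k + 3 = 3 + 2 k$)
$M = 16$ ($M = 2 \left(6 - -2\right) = 2 \left(6 + 2\right) = 2 \cdot 8 = 16$)
$H{\left(Z,h \right)} = 16 - 7 h$ ($H{\left(Z,h \right)} = \left(3 + 2 \left(-5\right)\right) h + 16 = \left(3 - 10\right) h + 16 = - 7 h + 16 = 16 - 7 h$)
$\left(-37\right) 23 \left(H{\left(2,0 \right)} + 6\right)^{2} = \left(-37\right) 23 \left(\left(16 - 0\right) + 6\right)^{2} = - 851 \left(\left(16 + 0\right) + 6\right)^{2} = - 851 \left(16 + 6\right)^{2} = - 851 \cdot 22^{2} = \left(-851\right) 484 = -411884$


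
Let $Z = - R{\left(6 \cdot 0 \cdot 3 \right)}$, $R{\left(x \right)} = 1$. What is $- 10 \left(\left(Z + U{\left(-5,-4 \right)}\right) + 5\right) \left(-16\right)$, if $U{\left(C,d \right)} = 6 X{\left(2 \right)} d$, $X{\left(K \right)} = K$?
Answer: $-7040$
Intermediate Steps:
$U{\left(C,d \right)} = 12 d$ ($U{\left(C,d \right)} = 6 \cdot 2 d = 12 d$)
$Z = -1$ ($Z = \left(-1\right) 1 = -1$)
$- 10 \left(\left(Z + U{\left(-5,-4 \right)}\right) + 5\right) \left(-16\right) = - 10 \left(\left(-1 + 12 \left(-4\right)\right) + 5\right) \left(-16\right) = - 10 \left(\left(-1 - 48\right) + 5\right) \left(-16\right) = - 10 \left(-49 + 5\right) \left(-16\right) = \left(-10\right) \left(-44\right) \left(-16\right) = 440 \left(-16\right) = -7040$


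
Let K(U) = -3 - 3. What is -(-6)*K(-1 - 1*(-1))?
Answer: -36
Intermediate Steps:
K(U) = -6
-(-6)*K(-1 - 1*(-1)) = -(-6)*(-6) = -1*36 = -36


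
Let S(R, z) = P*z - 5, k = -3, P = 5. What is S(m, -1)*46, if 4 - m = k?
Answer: -460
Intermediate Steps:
m = 7 (m = 4 - 1*(-3) = 4 + 3 = 7)
S(R, z) = -5 + 5*z (S(R, z) = 5*z - 5 = -5 + 5*z)
S(m, -1)*46 = (-5 + 5*(-1))*46 = (-5 - 5)*46 = -10*46 = -460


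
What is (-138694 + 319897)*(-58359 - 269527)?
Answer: -59413926858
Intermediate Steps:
(-138694 + 319897)*(-58359 - 269527) = 181203*(-327886) = -59413926858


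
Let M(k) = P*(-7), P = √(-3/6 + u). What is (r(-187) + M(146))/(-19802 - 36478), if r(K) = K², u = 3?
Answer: -34969/56280 + √10/16080 ≈ -0.62114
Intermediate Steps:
P = √10/2 (P = √(-3/6 + 3) = √(-3*⅙ + 3) = √(-½ + 3) = √(5/2) = √10/2 ≈ 1.5811)
M(k) = -7*√10/2 (M(k) = (√10/2)*(-7) = -7*√10/2)
(r(-187) + M(146))/(-19802 - 36478) = ((-187)² - 7*√10/2)/(-19802 - 36478) = (34969 - 7*√10/2)/(-56280) = (34969 - 7*√10/2)*(-1/56280) = -34969/56280 + √10/16080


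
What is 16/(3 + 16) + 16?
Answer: 320/19 ≈ 16.842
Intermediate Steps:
16/(3 + 16) + 16 = 16/19 + 16 = 320/19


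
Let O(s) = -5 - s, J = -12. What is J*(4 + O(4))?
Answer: 60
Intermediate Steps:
J*(4 + O(4)) = -12*(4 + (-5 - 1*4)) = -12*(4 + (-5 - 4)) = -12*(4 - 9) = -12*(-5) = 60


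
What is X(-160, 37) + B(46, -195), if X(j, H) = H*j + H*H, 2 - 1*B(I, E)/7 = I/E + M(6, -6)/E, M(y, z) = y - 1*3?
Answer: -884372/195 ≈ -4535.2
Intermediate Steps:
M(y, z) = -3 + y (M(y, z) = y - 3 = -3 + y)
B(I, E) = 14 - 21/E - 7*I/E (B(I, E) = 14 - 7*(I/E + (-3 + 6)/E) = 14 - 7*(I/E + 3/E) = 14 - 7*(3/E + I/E) = 14 + (-21/E - 7*I/E) = 14 - 21/E - 7*I/E)
X(j, H) = H² + H*j (X(j, H) = H*j + H² = H² + H*j)
X(-160, 37) + B(46, -195) = 37*(37 - 160) + 7*(-3 - 1*46 + 2*(-195))/(-195) = 37*(-123) + 7*(-1/195)*(-3 - 46 - 390) = -4551 + 7*(-1/195)*(-439) = -4551 + 3073/195 = -884372/195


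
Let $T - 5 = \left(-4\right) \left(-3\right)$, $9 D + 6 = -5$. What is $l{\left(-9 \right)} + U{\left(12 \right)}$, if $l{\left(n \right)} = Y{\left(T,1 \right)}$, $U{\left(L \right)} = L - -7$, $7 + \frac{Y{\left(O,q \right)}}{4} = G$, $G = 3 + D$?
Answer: $- \frac{17}{9} \approx -1.8889$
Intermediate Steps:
$D = - \frac{11}{9}$ ($D = - \frac{2}{3} + \frac{1}{9} \left(-5\right) = - \frac{2}{3} - \frac{5}{9} = - \frac{11}{9} \approx -1.2222$)
$T = 17$ ($T = 5 - -12 = 5 + 12 = 17$)
$G = \frac{16}{9}$ ($G = 3 - \frac{11}{9} = \frac{16}{9} \approx 1.7778$)
$Y{\left(O,q \right)} = - \frac{188}{9}$ ($Y{\left(O,q \right)} = -28 + 4 \cdot \frac{16}{9} = -28 + \frac{64}{9} = - \frac{188}{9}$)
$U{\left(L \right)} = 7 + L$ ($U{\left(L \right)} = L + 7 = 7 + L$)
$l{\left(n \right)} = - \frac{188}{9}$
$l{\left(-9 \right)} + U{\left(12 \right)} = - \frac{188}{9} + \left(7 + 12\right) = - \frac{188}{9} + 19 = - \frac{17}{9}$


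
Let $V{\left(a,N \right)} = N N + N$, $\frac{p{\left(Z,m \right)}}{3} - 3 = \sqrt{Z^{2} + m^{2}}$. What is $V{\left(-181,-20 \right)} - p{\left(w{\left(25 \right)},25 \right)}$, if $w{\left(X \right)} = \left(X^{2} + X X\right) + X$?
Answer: $371 - 75 \sqrt{2602} \approx -3454.7$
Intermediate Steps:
$w{\left(X \right)} = X + 2 X^{2}$ ($w{\left(X \right)} = \left(X^{2} + X^{2}\right) + X = 2 X^{2} + X = X + 2 X^{2}$)
$p{\left(Z,m \right)} = 9 + 3 \sqrt{Z^{2} + m^{2}}$
$V{\left(a,N \right)} = N + N^{2}$ ($V{\left(a,N \right)} = N^{2} + N = N + N^{2}$)
$V{\left(-181,-20 \right)} - p{\left(w{\left(25 \right)},25 \right)} = - 20 \left(1 - 20\right) - \left(9 + 3 \sqrt{\left(25 \left(1 + 2 \cdot 25\right)\right)^{2} + 25^{2}}\right) = \left(-20\right) \left(-19\right) - \left(9 + 3 \sqrt{\left(25 \left(1 + 50\right)\right)^{2} + 625}\right) = 380 - \left(9 + 3 \sqrt{\left(25 \cdot 51\right)^{2} + 625}\right) = 380 - \left(9 + 3 \sqrt{1275^{2} + 625}\right) = 380 - \left(9 + 3 \sqrt{1625625 + 625}\right) = 380 - \left(9 + 3 \sqrt{1626250}\right) = 380 - \left(9 + 3 \cdot 25 \sqrt{2602}\right) = 380 - \left(9 + 75 \sqrt{2602}\right) = 371 - 75 \sqrt{2602}$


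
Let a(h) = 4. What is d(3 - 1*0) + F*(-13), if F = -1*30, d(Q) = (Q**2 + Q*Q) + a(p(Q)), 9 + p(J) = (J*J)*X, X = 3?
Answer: 412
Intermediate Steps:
p(J) = -9 + 3*J**2 (p(J) = -9 + (J*J)*3 = -9 + J**2*3 = -9 + 3*J**2)
d(Q) = 4 + 2*Q**2 (d(Q) = (Q**2 + Q*Q) + 4 = (Q**2 + Q**2) + 4 = 2*Q**2 + 4 = 4 + 2*Q**2)
F = -30
d(3 - 1*0) + F*(-13) = (4 + 2*(3 - 1*0)**2) - 30*(-13) = (4 + 2*(3 + 0)**2) + 390 = (4 + 2*3**2) + 390 = (4 + 2*9) + 390 = (4 + 18) + 390 = 22 + 390 = 412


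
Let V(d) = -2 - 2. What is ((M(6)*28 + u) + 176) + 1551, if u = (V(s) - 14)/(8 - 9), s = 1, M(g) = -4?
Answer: 1633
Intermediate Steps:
V(d) = -4
u = 18 (u = (-4 - 14)/(8 - 9) = -18/(-1) = -18*(-1) = 18)
((M(6)*28 + u) + 176) + 1551 = ((-4*28 + 18) + 176) + 1551 = ((-112 + 18) + 176) + 1551 = (-94 + 176) + 1551 = 82 + 1551 = 1633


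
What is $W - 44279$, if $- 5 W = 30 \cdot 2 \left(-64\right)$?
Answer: $-43511$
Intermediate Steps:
$W = 768$ ($W = - \frac{30 \cdot 2 \left(-64\right)}{5} = - \frac{60 \left(-64\right)}{5} = \left(- \frac{1}{5}\right) \left(-3840\right) = 768$)
$W - 44279 = 768 - 44279 = -43511$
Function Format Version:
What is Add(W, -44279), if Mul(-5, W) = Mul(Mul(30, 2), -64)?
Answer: -43511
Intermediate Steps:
W = 768 (W = Mul(Rational(-1, 5), Mul(Mul(30, 2), -64)) = Mul(Rational(-1, 5), Mul(60, -64)) = Mul(Rational(-1, 5), -3840) = 768)
Add(W, -44279) = Add(768, -44279) = -43511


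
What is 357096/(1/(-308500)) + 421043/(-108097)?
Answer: -11908410447673043/108097 ≈ -1.1016e+11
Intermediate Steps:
357096/(1/(-308500)) + 421043/(-108097) = 357096/(-1/308500) + 421043*(-1/108097) = 357096*(-308500) - 421043/108097 = -110164116000 - 421043/108097 = -11908410447673043/108097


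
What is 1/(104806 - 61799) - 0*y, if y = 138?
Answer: 1/43007 ≈ 2.3252e-5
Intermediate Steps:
1/(104806 - 61799) - 0*y = 1/(104806 - 61799) - 0*138 = 1/43007 - 1*0 = 1/43007 + 0 = 1/43007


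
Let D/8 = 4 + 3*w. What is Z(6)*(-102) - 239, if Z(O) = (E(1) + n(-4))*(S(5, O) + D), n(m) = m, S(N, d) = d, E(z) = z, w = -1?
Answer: 4045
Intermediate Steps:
D = 8 (D = 8*(4 + 3*(-1)) = 8*(4 - 3) = 8*1 = 8)
Z(O) = -24 - 3*O (Z(O) = (1 - 4)*(O + 8) = -3*(8 + O) = -24 - 3*O)
Z(6)*(-102) - 239 = (-24 - 3*6)*(-102) - 239 = (-24 - 18)*(-102) - 239 = -42*(-102) - 239 = 4284 - 239 = 4045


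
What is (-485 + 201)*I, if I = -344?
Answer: 97696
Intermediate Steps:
(-485 + 201)*I = (-485 + 201)*(-344) = -284*(-344) = 97696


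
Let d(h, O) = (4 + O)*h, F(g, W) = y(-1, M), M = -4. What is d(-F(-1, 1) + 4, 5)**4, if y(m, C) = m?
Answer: 4100625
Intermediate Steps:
F(g, W) = -1
d(h, O) = h*(4 + O)
d(-F(-1, 1) + 4, 5)**4 = ((-1*(-1) + 4)*(4 + 5))**4 = ((1 + 4)*9)**4 = (5*9)**4 = 45**4 = 4100625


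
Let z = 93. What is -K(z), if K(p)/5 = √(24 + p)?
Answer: -15*√13 ≈ -54.083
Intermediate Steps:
K(p) = 5*√(24 + p)
-K(z) = -5*√(24 + 93) = -5*√117 = -5*3*√13 = -15*√13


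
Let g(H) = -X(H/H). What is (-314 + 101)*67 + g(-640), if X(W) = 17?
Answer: -14288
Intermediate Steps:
g(H) = -17 (g(H) = -1*17 = -17)
(-314 + 101)*67 + g(-640) = (-314 + 101)*67 - 17 = -213*67 - 17 = -14271 - 17 = -14288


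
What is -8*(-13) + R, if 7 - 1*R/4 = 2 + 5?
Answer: 104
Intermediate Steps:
R = 0 (R = 28 - 4*(2 + 5) = 28 - 4*7 = 28 - 28 = 0)
-8*(-13) + R = -8*(-13) + 0 = 104 + 0 = 104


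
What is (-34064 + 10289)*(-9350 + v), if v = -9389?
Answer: 445519725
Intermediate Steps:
(-34064 + 10289)*(-9350 + v) = (-34064 + 10289)*(-9350 - 9389) = -23775*(-18739) = 445519725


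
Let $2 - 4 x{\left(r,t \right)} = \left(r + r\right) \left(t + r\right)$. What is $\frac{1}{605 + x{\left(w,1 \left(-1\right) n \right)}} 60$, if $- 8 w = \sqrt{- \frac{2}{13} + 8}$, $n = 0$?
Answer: $\frac{9984}{100745} \approx 0.099102$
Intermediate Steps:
$w = - \frac{\sqrt{1326}}{104}$ ($w = - \frac{\sqrt{- \frac{2}{13} + 8}}{8} = - \frac{\sqrt{\frac{102}{13}}}{8} = - \frac{\frac{1}{13} \sqrt{1326}}{8} = - \frac{\sqrt{1326}}{104} \approx -0.35014$)
$x{\left(r,t \right)} = \frac{1}{2} - \frac{r \left(r + t\right)}{2}$ ($x{\left(r,t \right)} = \frac{1}{2} - \frac{\left(r + r\right) \left(t + r\right)}{4} = \frac{1}{2} - \frac{2 r \left(r + t\right)}{4} = \frac{1}{2} - \frac{r \left(r + t\right)}{2}$)
$\frac{1}{605 + x{\left(w,1 \left(-1\right) n \right)}} 60 = \frac{1}{605 - \left(- \frac{1}{2} + \frac{51}{832} + \frac{- \frac{\sqrt{1326}}{104} \cdot 1 \left(-1\right) 0}{2}\right)} 60 = \frac{1}{605 - \left(- \frac{365}{832} + \frac{- \frac{\sqrt{1326}}{104} \left(\left(-1\right) 0\right)}{2}\right)} 60 = \frac{1}{605 - \left(- \frac{365}{832} + \frac{1}{2} \left(- \frac{\sqrt{1326}}{104}\right) 0\right)} 60 = \frac{1}{605 + \left(\frac{1}{2} - \frac{51}{832} + 0\right)} 60 = \frac{1}{605 + \frac{365}{832}} \cdot 60 = \frac{1}{\frac{503725}{832}} \cdot 60 = \frac{832}{503725} \cdot 60 = \frac{9984}{100745}$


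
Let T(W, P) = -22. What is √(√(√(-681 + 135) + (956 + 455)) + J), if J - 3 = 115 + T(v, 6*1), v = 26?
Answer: √(96 + √(1411 + I*√546)) ≈ 11.557 + 0.0135*I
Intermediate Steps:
J = 96 (J = 3 + (115 - 22) = 3 + 93 = 96)
√(√(√(-681 + 135) + (956 + 455)) + J) = √(√(√(-681 + 135) + (956 + 455)) + 96) = √(√(√(-546) + 1411) + 96) = √(√(I*√546 + 1411) + 96) = √(√(1411 + I*√546) + 96) = √(96 + √(1411 + I*√546))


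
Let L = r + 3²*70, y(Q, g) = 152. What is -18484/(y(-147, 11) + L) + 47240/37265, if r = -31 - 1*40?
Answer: -131043724/5299083 ≈ -24.730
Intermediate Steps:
r = -71 (r = -31 - 40 = -71)
L = 559 (L = -71 + 3²*70 = -71 + 9*70 = -71 + 630 = 559)
-18484/(y(-147, 11) + L) + 47240/37265 = -18484/(152 + 559) + 47240/37265 = -18484/711 + 47240*(1/37265) = -18484*1/711 + 9448/7453 = -18484/711 + 9448/7453 = -131043724/5299083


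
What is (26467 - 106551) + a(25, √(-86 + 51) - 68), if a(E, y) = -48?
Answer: -80132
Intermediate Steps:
(26467 - 106551) + a(25, √(-86 + 51) - 68) = (26467 - 106551) - 48 = -80084 - 48 = -80132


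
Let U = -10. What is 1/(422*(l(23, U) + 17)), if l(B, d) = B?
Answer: 1/16880 ≈ 5.9242e-5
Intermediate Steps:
1/(422*(l(23, U) + 17)) = 1/(422*(23 + 17)) = 1/(422*40) = 1/16880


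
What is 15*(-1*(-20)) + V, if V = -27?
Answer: 273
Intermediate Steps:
15*(-1*(-20)) + V = 15*(-1*(-20)) - 27 = 15*20 - 27 = 300 - 27 = 273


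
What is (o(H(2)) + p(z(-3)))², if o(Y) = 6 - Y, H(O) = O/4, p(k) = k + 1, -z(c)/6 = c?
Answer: 2401/4 ≈ 600.25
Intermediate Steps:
z(c) = -6*c
p(k) = 1 + k
H(O) = O/4 (H(O) = O*(¼) = O/4)
(o(H(2)) + p(z(-3)))² = ((6 - 2/4) + (1 - 6*(-3)))² = ((6 - 1*½) + (1 + 18))² = ((6 - ½) + 19)² = (11/2 + 19)² = (49/2)² = 2401/4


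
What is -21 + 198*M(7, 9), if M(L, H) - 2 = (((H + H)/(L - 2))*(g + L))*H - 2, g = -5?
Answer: 64047/5 ≈ 12809.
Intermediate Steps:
M(L, H) = 2*H²*(-5 + L)/(-2 + L) (M(L, H) = 2 + ((((H + H)/(L - 2))*(-5 + L))*H - 2) = 2 + ((((2*H)/(-2 + L))*(-5 + L))*H - 2) = 2 + (((2*H/(-2 + L))*(-5 + L))*H - 2) = 2 + ((2*H*(-5 + L)/(-2 + L))*H - 2) = 2 + (2*H²*(-5 + L)/(-2 + L) - 2) = 2 + (-2 + 2*H²*(-5 + L)/(-2 + L)) = 2*H²*(-5 + L)/(-2 + L))
-21 + 198*M(7, 9) = -21 + 198*(2*9²*(-5 + 7)/(-2 + 7)) = -21 + 198*(2*81*2/5) = -21 + 198*(2*81*(⅕)*2) = -21 + 198*(324/5) = -21 + 64152/5 = 64047/5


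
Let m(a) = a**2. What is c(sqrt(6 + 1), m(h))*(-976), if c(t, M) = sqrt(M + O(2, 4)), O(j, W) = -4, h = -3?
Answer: -976*sqrt(5) ≈ -2182.4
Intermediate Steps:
c(t, M) = sqrt(-4 + M) (c(t, M) = sqrt(M - 4) = sqrt(-4 + M))
c(sqrt(6 + 1), m(h))*(-976) = sqrt(-4 + (-3)**2)*(-976) = sqrt(-4 + 9)*(-976) = sqrt(5)*(-976) = -976*sqrt(5)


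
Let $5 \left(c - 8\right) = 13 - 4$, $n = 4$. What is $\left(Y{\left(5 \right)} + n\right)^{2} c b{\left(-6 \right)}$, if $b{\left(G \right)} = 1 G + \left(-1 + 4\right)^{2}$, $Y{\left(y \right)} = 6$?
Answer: $2940$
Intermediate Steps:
$c = \frac{49}{5}$ ($c = 8 + \frac{13 - 4}{5} = 8 + \frac{1}{5} \cdot 9 = 8 + \frac{9}{5} = \frac{49}{5} \approx 9.8$)
$b{\left(G \right)} = 9 + G$ ($b{\left(G \right)} = G + 3^{2} = G + 9 = 9 + G$)
$\left(Y{\left(5 \right)} + n\right)^{2} c b{\left(-6 \right)} = \left(6 + 4\right)^{2} \cdot \frac{49}{5} \left(9 - 6\right) = 10^{2} \cdot \frac{49}{5} \cdot 3 = 100 \cdot \frac{49}{5} \cdot 3 = 980 \cdot 3 = 2940$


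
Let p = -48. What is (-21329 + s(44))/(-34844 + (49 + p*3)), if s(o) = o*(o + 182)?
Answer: 11385/34939 ≈ 0.32585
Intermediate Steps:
s(o) = o*(182 + o)
(-21329 + s(44))/(-34844 + (49 + p*3)) = (-21329 + 44*(182 + 44))/(-34844 + (49 - 48*3)) = (-21329 + 44*226)/(-34844 + (49 - 144)) = (-21329 + 9944)/(-34844 - 95) = -11385/(-34939) = -11385*(-1/34939) = 11385/34939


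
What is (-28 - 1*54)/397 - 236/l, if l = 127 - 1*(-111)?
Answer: -56604/47243 ≈ -1.1981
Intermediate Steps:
l = 238 (l = 127 + 111 = 238)
(-28 - 1*54)/397 - 236/l = (-28 - 1*54)/397 - 236/238 = (-28 - 54)*(1/397) - 236*1/238 = -82*1/397 - 118/119 = -82/397 - 118/119 = -56604/47243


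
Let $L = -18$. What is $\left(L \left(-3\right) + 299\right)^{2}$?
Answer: $124609$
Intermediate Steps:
$\left(L \left(-3\right) + 299\right)^{2} = \left(\left(-18\right) \left(-3\right) + 299\right)^{2} = \left(54 + 299\right)^{2} = 353^{2} = 124609$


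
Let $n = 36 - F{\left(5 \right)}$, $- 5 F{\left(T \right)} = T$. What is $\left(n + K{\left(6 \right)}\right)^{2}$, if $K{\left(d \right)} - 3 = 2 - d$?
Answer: $1296$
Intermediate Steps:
$F{\left(T \right)} = - \frac{T}{5}$
$K{\left(d \right)} = 5 - d$ ($K{\left(d \right)} = 3 - \left(-2 + d\right) = 5 - d$)
$n = 37$ ($n = 36 - \left(- \frac{1}{5}\right) 5 = 36 - -1 = 36 + 1 = 37$)
$\left(n + K{\left(6 \right)}\right)^{2} = \left(37 + \left(5 - 6\right)\right)^{2} = \left(37 - 1\right)^{2} = 36^{2} = 1296$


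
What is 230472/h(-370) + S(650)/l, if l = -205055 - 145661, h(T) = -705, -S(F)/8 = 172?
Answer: -6735770656/20604565 ≈ -326.91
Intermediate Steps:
S(F) = -1376 (S(F) = -8*172 = -1376)
l = -350716
230472/h(-370) + S(650)/l = 230472/(-705) - 1376/(-350716) = 230472*(-1/705) - 1376*(-1/350716) = -76824/235 + 344/87679 = -6735770656/20604565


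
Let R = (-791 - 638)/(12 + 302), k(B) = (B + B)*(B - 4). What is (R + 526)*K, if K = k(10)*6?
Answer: 58944600/157 ≈ 3.7544e+5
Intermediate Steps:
k(B) = 2*B*(-4 + B) (k(B) = (2*B)*(-4 + B) = 2*B*(-4 + B))
K = 720 (K = (2*10*(-4 + 10))*6 = (2*10*6)*6 = 120*6 = 720)
R = -1429/314 ≈ -4.5510
(R + 526)*K = (-1429/314 + 526)*720 = (163735/314)*720 = 58944600/157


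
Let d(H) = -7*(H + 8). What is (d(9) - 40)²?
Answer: 25281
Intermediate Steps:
d(H) = -56 - 7*H (d(H) = -7*(8 + H) = -56 - 7*H)
(d(9) - 40)² = ((-56 - 7*9) - 40)² = ((-56 - 63) - 40)² = (-119 - 40)² = (-159)² = 25281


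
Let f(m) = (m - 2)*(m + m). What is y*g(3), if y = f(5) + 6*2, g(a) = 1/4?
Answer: 21/2 ≈ 10.500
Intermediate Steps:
f(m) = 2*m*(-2 + m) (f(m) = (-2 + m)*(2*m) = 2*m*(-2 + m))
g(a) = 1/4
y = 42 (y = 2*5*(-2 + 5) + 6*2 = 2*5*3 + 12 = 30 + 12 = 42)
y*g(3) = 42*(1/4) = 21/2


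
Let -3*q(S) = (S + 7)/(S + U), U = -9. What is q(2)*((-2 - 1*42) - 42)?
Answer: -258/7 ≈ -36.857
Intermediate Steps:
q(S) = -(7 + S)/(3*(-9 + S)) (q(S) = -(S + 7)/(3*(S - 9)) = -(7 + S)/(3*(-9 + S)))
q(2)*((-2 - 1*42) - 42) = ((-7 - 1*2)/(3*(-9 + 2)))*((-2 - 1*42) - 42) = ((1/3)*(-7 - 2)/(-7))*((-2 - 42) - 42) = ((1/3)*(-1/7)*(-9))*(-44 - 42) = (3/7)*(-86) = -258/7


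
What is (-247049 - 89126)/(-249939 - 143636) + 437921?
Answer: 984886250/2249 ≈ 4.3792e+5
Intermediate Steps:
(-247049 - 89126)/(-249939 - 143636) + 437921 = -336175/(-393575) + 437921 = -336175*(-1/393575) + 437921 = 1921/2249 + 437921 = 984886250/2249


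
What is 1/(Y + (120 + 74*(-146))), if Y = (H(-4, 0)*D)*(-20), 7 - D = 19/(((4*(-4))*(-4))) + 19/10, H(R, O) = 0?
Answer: -1/10684 ≈ -9.3598e-5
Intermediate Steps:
D = 1537/320 (D = 7 - (19/(((4*(-4))*(-4))) + 19/10) = 7 - (19/((-16*(-4))) + 19*(⅒)) = 7 - (19/64 + 19/10) = 7 - 1*703/320 = 7 - 703/320 = 1537/320 ≈ 4.8031)
Y = 0 (Y = (0*(1537/320))*(-20) = 0*(-20) = 0)
1/(Y + (120 + 74*(-146))) = 1/(0 + (120 + 74*(-146))) = 1/(0 + (120 - 10804)) = 1/(0 - 10684) = 1/(-10684) = -1/10684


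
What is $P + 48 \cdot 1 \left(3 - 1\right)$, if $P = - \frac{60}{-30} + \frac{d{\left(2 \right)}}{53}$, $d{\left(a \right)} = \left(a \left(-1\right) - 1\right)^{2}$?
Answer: $\frac{5203}{53} \approx 98.17$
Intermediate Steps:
$d{\left(a \right)} = \left(-1 - a\right)^{2}$ ($d{\left(a \right)} = \left(- a - 1\right)^{2} = \left(-1 - a\right)^{2}$)
$P = \frac{115}{53}$ ($P = - \frac{60}{-30} + \frac{\left(1 + 2\right)^{2}}{53} = \left(-60\right) \left(- \frac{1}{30}\right) + 3^{2} \cdot \frac{1}{53} = 2 + 9 \cdot \frac{1}{53} = 2 + \frac{9}{53} = \frac{115}{53} \approx 2.1698$)
$P + 48 \cdot 1 \left(3 - 1\right) = \frac{115}{53} + 48 \cdot 1 \left(3 - 1\right) = \frac{115}{53} + 48 \cdot 1 \cdot 2 = \frac{115}{53} + 48 \cdot 2 = \frac{115}{53} + 96 = \frac{5203}{53}$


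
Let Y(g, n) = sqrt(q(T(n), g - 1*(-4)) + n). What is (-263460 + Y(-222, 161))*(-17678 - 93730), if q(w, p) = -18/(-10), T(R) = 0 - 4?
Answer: 29351551680 - 111408*sqrt(4070)/5 ≈ 2.9350e+10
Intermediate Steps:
T(R) = -4
q(w, p) = 9/5 (q(w, p) = -18*(-1/10) = 9/5)
Y(g, n) = sqrt(9/5 + n)
(-263460 + Y(-222, 161))*(-17678 - 93730) = (-263460 + sqrt(45 + 25*161)/5)*(-17678 - 93730) = (-263460 + sqrt(45 + 4025)/5)*(-111408) = (-263460 + sqrt(4070)/5)*(-111408) = 29351551680 - 111408*sqrt(4070)/5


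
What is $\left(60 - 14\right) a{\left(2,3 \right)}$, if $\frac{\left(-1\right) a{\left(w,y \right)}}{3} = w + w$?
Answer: $-552$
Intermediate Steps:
$a{\left(w,y \right)} = - 6 w$ ($a{\left(w,y \right)} = - 3 \left(w + w\right) = - 3 \cdot 2 w = - 6 w$)
$\left(60 - 14\right) a{\left(2,3 \right)} = \left(60 - 14\right) \left(\left(-6\right) 2\right) = 46 \left(-12\right) = -552$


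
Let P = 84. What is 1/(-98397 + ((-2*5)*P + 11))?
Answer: -1/99226 ≈ -1.0078e-5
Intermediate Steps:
1/(-98397 + ((-2*5)*P + 11)) = 1/(-98397 + (-2*5*84 + 11)) = 1/(-98397 + (-10*84 + 11)) = 1/(-98397 + (-840 + 11)) = 1/(-98397 - 829) = 1/(-99226) = -1/99226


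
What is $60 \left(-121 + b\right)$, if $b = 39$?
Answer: $-4920$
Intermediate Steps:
$60 \left(-121 + b\right) = 60 \left(-121 + 39\right) = 60 \left(-82\right) = -4920$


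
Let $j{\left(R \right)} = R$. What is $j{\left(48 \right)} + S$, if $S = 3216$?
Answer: $3264$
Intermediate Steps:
$j{\left(48 \right)} + S = 48 + 3216 = 3264$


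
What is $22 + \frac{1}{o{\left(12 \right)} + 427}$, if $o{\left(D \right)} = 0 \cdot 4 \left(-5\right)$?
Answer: $\frac{9395}{427} \approx 22.002$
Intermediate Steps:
$o{\left(D \right)} = 0$ ($o{\left(D \right)} = 0 \left(-5\right) = 0$)
$22 + \frac{1}{o{\left(12 \right)} + 427} = 22 + \frac{1}{0 + 427} = 22 + \frac{1}{427} = \frac{9395}{427}$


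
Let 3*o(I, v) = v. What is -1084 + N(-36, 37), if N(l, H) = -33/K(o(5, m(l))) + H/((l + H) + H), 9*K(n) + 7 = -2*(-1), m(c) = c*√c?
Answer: -194489/190 ≈ -1023.6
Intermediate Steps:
m(c) = c^(3/2)
o(I, v) = v/3
K(n) = -5/9 (K(n) = -7/9 + (-2*(-1))/9 = -7/9 + (⅑)*2 = -7/9 + 2/9 = -5/9)
N(l, H) = 297/5 + H/(l + 2*H) (N(l, H) = -33/(-5/9) + H/((l + H) + H) = -33*(-9/5) + H/((H + l) + H) = 297/5 + H/(l + 2*H))
-1084 + N(-36, 37) = -1084 + (297*(-36) + 599*37)/(5*(-36 + 2*37)) = -1084 + (-10692 + 22163)/(5*(-36 + 74)) = -1084 + (⅕)*11471/38 = -1084 + (⅕)*(1/38)*11471 = -1084 + 11471/190 = -194489/190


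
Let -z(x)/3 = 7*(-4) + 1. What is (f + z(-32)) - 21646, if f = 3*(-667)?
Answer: -23566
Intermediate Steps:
f = -2001
z(x) = 81 (z(x) = -3*(7*(-4) + 1) = -3*(-28 + 1) = -3*(-27) = 81)
(f + z(-32)) - 21646 = (-2001 + 81) - 21646 = -1920 - 21646 = -23566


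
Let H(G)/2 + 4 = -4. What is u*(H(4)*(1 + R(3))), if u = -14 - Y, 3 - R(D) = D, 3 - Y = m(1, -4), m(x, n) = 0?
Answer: 272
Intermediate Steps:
Y = 3 (Y = 3 - 1*0 = 3 + 0 = 3)
H(G) = -16 (H(G) = -8 + 2*(-4) = -8 - 8 = -16)
R(D) = 3 - D
u = -17 (u = -14 - 1*3 = -14 - 3 = -17)
u*(H(4)*(1 + R(3))) = -(-272)*(1 + (3 - 1*3)) = -(-272)*(1 + (3 - 3)) = -(-272)*(1 + 0) = -(-272) = -17*(-16) = 272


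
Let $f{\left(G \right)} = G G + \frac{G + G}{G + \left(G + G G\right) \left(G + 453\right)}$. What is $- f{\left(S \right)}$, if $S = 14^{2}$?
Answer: $- \frac{2455819633}{63927} \approx -38416.0$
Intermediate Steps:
$S = 196$
$f{\left(G \right)} = G^{2} + \frac{2 G}{G + \left(453 + G\right) \left(G + G^{2}\right)}$ ($f{\left(G \right)} = G^{2} + \frac{2 G}{G + \left(G + G^{2}\right) \left(453 + G\right)} = G^{2} + \frac{2 G}{G + \left(453 + G\right) \left(G + G^{2}\right)}$)
$- f{\left(S \right)} = - \frac{2 + 196^{4} + 454 \cdot 196^{2} + 454 \cdot 196^{3}}{454 + 196^{2} + 454 \cdot 196} = - \frac{2 + 1475789056 + 454 \cdot 38416 + 454 \cdot 7529536}{454 + 38416 + 88984} = - \frac{2 + 1475789056 + 17440864 + 3418409344}{127854} = - \frac{4911639266}{127854} = \left(-1\right) \frac{2455819633}{63927} = - \frac{2455819633}{63927}$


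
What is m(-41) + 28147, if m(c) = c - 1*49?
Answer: 28057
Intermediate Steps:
m(c) = -49 + c (m(c) = c - 49 = -49 + c)
m(-41) + 28147 = (-49 - 41) + 28147 = -90 + 28147 = 28057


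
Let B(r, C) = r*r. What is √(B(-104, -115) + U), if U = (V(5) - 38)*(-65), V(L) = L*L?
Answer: 13*√69 ≈ 107.99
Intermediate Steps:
V(L) = L²
B(r, C) = r²
U = 845 (U = (5² - 38)*(-65) = (25 - 38)*(-65) = -13*(-65) = 845)
√(B(-104, -115) + U) = √((-104)² + 845) = √(10816 + 845) = √11661 = 13*√69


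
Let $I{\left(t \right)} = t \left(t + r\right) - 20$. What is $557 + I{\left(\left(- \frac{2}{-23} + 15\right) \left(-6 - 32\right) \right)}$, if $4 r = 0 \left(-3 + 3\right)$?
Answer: $\frac{174154669}{529} \approx 3.2922 \cdot 10^{5}$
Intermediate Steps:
$r = 0$ ($r = \frac{0 \left(-3 + 3\right)}{4} = \frac{0 \cdot 0}{4} = \frac{1}{4} \cdot 0 = 0$)
$I{\left(t \right)} = -20 + t^{2}$ ($I{\left(t \right)} = t \left(t + 0\right) - 20 = t t - 20 = t^{2} - 20 = -20 + t^{2}$)
$557 + I{\left(\left(- \frac{2}{-23} + 15\right) \left(-6 - 32\right) \right)} = 557 - \left(20 - \left(\left(- \frac{2}{-23} + 15\right) \left(-6 - 32\right)\right)^{2}\right) = 557 - \left(20 - \left(\left(\left(-2\right) \left(- \frac{1}{23}\right) + 15\right) \left(-38\right)\right)^{2}\right) = 557 - \left(20 - \left(\left(\frac{2}{23} + 15\right) \left(-38\right)\right)^{2}\right) = 557 - \left(20 - \left(\frac{347}{23} \left(-38\right)\right)^{2}\right) = 557 - \left(20 - \left(- \frac{13186}{23}\right)^{2}\right) = 557 + \left(-20 + \frac{173870596}{529}\right) = 557 + \frac{173860016}{529} = \frac{174154669}{529}$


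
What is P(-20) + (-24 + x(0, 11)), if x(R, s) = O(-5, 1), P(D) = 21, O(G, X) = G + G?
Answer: -13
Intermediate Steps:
O(G, X) = 2*G
x(R, s) = -10 (x(R, s) = 2*(-5) = -10)
P(-20) + (-24 + x(0, 11)) = 21 + (-24 - 10) = 21 - 34 = -13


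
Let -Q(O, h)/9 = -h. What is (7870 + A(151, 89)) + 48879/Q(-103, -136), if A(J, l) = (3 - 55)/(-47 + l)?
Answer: 22359133/2856 ≈ 7828.8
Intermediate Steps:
A(J, l) = -52/(-47 + l)
Q(O, h) = 9*h (Q(O, h) = -(-9)*h = 9*h)
(7870 + A(151, 89)) + 48879/Q(-103, -136) = (7870 - 52/(-47 + 89)) + 48879/((9*(-136))) = (7870 - 52/42) + 48879/(-1224) = (7870 - 52*1/42) + 48879*(-1/1224) = (7870 - 26/21) - 5431/136 = 165244/21 - 5431/136 = 22359133/2856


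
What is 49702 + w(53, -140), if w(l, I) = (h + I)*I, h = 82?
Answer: 57822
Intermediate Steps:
w(l, I) = I*(82 + I) (w(l, I) = (82 + I)*I = I*(82 + I))
49702 + w(53, -140) = 49702 - 140*(82 - 140) = 49702 - 140*(-58) = 49702 + 8120 = 57822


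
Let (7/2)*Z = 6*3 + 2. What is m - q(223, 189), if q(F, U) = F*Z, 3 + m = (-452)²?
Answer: 1421187/7 ≈ 2.0303e+5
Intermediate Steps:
Z = 40/7 (Z = 2*(6*3 + 2)/7 = 2*(18 + 2)/7 = (2/7)*20 = 40/7 ≈ 5.7143)
m = 204301 (m = -3 + (-452)² = -3 + 204304 = 204301)
q(F, U) = 40*F/7 (q(F, U) = F*(40/7) = 40*F/7)
m - q(223, 189) = 204301 - 40*223/7 = 204301 - 1*8920/7 = 204301 - 8920/7 = 1421187/7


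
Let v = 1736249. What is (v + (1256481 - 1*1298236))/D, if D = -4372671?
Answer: -1694494/4372671 ≈ -0.38752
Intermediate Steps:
(v + (1256481 - 1*1298236))/D = (1736249 + (1256481 - 1*1298236))/(-4372671) = (1736249 + (1256481 - 1298236))*(-1/4372671) = (1736249 - 41755)*(-1/4372671) = 1694494*(-1/4372671) = -1694494/4372671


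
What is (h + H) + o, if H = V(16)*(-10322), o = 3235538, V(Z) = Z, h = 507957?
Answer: 3578343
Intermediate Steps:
H = -165152 (H = 16*(-10322) = -165152)
(h + H) + o = (507957 - 165152) + 3235538 = 342805 + 3235538 = 3578343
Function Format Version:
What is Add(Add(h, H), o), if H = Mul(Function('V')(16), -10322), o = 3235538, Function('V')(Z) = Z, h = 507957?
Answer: 3578343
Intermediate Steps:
H = -165152 (H = Mul(16, -10322) = -165152)
Add(Add(h, H), o) = Add(Add(507957, -165152), 3235538) = Add(342805, 3235538) = 3578343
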